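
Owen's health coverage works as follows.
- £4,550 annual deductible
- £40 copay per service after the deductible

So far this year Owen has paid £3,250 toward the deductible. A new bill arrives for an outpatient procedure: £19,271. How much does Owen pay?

£1,340

£3,250 of the £4,550 deductible is already met, leaving £1,300.
After the £1,300 deductible portion, £19,271 − £1,300 = £17,971 is subject to the copay.
Copay on this service: £40.
That puts the patient's cost at £1,300 + £40 = £1,340.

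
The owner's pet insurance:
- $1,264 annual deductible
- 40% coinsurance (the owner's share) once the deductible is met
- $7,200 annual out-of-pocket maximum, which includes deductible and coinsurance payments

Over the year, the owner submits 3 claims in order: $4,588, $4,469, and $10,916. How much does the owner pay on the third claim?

Claim 1 ($4,588): $1,264 to deductible, leaving $3,324; coinsurance $3,324 × 40% = $1,329.60. Owner owes $2,593.60 (running OOP $2,593.60).
Claim 2 ($4,469): deductible met; 40% of $4,469 = $1,787.60. Cost to owner: $1,787.60. OOP to date $4,381.20.
Claim 3 ($10,916): deductible met; 40% of $10,916 = $4,366.40. OOP would hit $8,747.60 > $7,200, so the cap limits the owner to $7,200 − $4,381.20 = $2,818.80.

$2,818.80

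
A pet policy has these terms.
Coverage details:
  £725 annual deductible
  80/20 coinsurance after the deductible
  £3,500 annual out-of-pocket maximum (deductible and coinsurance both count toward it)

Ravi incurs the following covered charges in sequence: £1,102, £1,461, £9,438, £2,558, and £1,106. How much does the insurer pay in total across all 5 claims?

Bill 1, £1,102: £725 to deductible, leaving £377; coinsurance £377 × 20% = £75.40. Owner pays £800.40; OOP now £800.40. Insurer: £1,102 − £800.40 = £301.60.
Bill 2, £1,461: deductible met; 20% of £1,461 = £292.20. Cost to owner: £292.20. OOP to date £1,092.60. Insurer: £1,461 − £292.20 = £1,168.80.
Bill 3, £9,438: 20% coinsurance on £9,438 = £1,887.60. Cost to owner: £1,887.60. OOP to date £2,980.20. Insurer: £9,438 − £1,887.60 = £7,550.40.
Bill 4, £2,558: deductible met; 20% of £2,558 = £511.60. Owner owes £511.60 (running OOP £3,491.80). Plan pays £2,558 − £511.60 = £2,046.40.
Bill 5, £1,106: 20% coinsurance on £1,106 = £221.20. Adding that to £3,491.80 gives £3,713, past the £3,500 cap; owner pays only £3,500 − £3,491.80 = £8.20. Insurer: £1,106 − £8.20 = £1,097.80.
Insurer total = bills − owner's total = £15,665 − £3,500 = £12,165.

£12,165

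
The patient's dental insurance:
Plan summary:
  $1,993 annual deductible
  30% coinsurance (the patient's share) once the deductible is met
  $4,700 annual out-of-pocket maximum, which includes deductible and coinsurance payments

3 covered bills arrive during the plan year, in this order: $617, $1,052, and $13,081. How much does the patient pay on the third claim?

Claim 1 ($617): entire amount goes to the deductible. Patient owes $617 (running OOP $617).
Claim 2 ($1,052): entire amount goes to the deductible. Patient pays $1,052; OOP now $1,669.
Claim 3 ($13,081): $324 to deductible, leaving $12,757; patient's 30% is $3,827.10. Claim cost before the cap: $324 + $3,827.10 = $4,151.10. OOP would hit $5,820.10 > $4,700, so the cap limits the patient to $4,700 − $1,669 = $3,031.

$3,031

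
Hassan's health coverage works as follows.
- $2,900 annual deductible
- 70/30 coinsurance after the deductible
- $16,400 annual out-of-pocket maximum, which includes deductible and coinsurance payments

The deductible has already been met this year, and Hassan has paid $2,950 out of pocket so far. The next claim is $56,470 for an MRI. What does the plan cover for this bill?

With the deductible met, the entire $56,470 is subject to coinsurance.
30% of $56,470 = $16,941 falls to the patient.
Year-to-date out-of-pocket would reach $2,950 + $16,941 = $19,891, above the $16,400 maximum, so the patient pays only $16,400 − $2,950 = $13,450.
The insurer covers the remainder: $56,470 − $13,450 = $43,020.

$43,020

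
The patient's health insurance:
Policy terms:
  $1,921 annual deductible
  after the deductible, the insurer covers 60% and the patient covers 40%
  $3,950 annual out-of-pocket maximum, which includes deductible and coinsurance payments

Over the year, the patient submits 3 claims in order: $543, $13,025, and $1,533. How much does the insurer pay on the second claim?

$9,618

#1 ($543): all of it applies to the deductible. Patient pays $543; OOP now $543. Insurer: $543 − $543 = $0.
#2 ($13,025): $1,378 finishes the deductible; $11,647 goes to coinsurance; 40% of $11,647 = $4,658.80. Together that's $1,378 + $4,658.80 = $6,036.80. OOP would hit $6,579.80 > $3,950, so the cap limits the patient to $3,950 − $543 = $3,407. Plan pays $13,025 − $3,407 = $9,618.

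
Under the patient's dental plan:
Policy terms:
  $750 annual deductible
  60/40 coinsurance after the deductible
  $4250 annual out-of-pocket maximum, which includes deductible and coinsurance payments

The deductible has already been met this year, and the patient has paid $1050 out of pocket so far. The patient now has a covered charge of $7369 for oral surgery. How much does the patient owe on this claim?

With the deductible met, the entire $7369 is subject to coinsurance.
Coinsurance: $7369 × 40% = $2947.60.
Cumulative spending $1050 + $2947.60 = $3997.60 stays under the $4250 maximum.

$2947.60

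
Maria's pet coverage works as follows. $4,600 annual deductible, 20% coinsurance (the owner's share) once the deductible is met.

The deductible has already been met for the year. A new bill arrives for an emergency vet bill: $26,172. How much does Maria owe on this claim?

The deductible is already satisfied, so the full bill goes to coinsurance.
Owner's 20% share of $26,172 is $5,234.40.

$5,234.40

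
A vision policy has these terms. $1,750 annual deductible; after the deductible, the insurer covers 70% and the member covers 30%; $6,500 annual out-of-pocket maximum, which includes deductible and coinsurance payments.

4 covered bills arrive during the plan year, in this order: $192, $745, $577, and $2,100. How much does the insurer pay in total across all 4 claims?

$1,304.80

Bill 1, $192: fully absorbed by the deductible. Member pays $192; OOP now $192. Plan pays $192 − $192 = $0.
Bill 2, $745: entire amount goes to the deductible. Member pays $745; OOP now $937. Insurer: $745 − $745 = $0.
Bill 3, $577: all of it applies to the deductible. Member owes $577 (running OOP $1,514). Plan pays $577 − $577 = $0.
Bill 4, $2,100: deductible takes $236, $1,864 remains; coinsurance $1,864 × 30% = $559.20. Member owes $795.20 (running OOP $2,309.20). Insurer: $2,100 − $795.20 = $1,304.80.
Insurer total = bills − member's total = $3,614 − $2,309.20 = $1,304.80.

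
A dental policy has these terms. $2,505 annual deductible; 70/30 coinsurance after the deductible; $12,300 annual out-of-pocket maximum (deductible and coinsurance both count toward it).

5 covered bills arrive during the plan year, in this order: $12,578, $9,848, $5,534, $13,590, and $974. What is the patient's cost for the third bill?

Bill 1, $12,578: deductible takes $2,505, $10,073 remains; patient's 30% is $3,021.90. Patient pays $5,526.90; OOP now $5,526.90.
Bill 2, $9,848: deductible already satisfied, so patient's share is 30% × $9,848 = $2,954.40. Patient pays $2,954.40; OOP now $8,481.30.
Bill 3, $5,534: 30% coinsurance on $5,534 = $1,660.20. Patient pays $1,660.20; OOP now $10,141.50.

$1,660.20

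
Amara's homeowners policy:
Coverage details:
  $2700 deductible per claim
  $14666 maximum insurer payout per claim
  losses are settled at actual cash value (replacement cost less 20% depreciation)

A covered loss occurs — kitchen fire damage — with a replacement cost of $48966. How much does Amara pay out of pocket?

At 20% depreciation, ACV = $48966 − $9793.20 = $39172.80.
Less the $2700 deductible: $39172.80 − $2700 = $36472.80.
$36472.80 exceeds the $14666 limit, so the insurer pays the limit: $14666.
The homeowner bears the rest of the original loss: $48966 − $14666 = $34300.

$34300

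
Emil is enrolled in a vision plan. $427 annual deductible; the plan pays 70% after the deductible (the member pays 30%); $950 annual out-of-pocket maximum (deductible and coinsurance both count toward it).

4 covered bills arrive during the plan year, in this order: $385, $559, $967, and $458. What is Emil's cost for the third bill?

Claim 1 ($385): entire amount goes to the deductible. Member owes $385 (running OOP $385).
Claim 2 ($559): $42 finishes the deductible; $517 goes to coinsurance; 30% of $517 = $155.10. Member pays $197.10; OOP now $582.10.
Claim 3 ($967): 30% coinsurance on $967 = $290.10. Cost to member: $290.10. OOP to date $872.20.

$290.10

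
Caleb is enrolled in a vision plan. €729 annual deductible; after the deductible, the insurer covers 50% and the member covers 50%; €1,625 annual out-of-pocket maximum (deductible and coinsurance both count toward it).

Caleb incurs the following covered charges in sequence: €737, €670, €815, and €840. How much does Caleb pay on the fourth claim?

€149.50

Claim 1 — €737: €729 to deductible, leaving €8; coinsurance €8 × 50% = €4. Cost to member: €733. OOP to date €733.
Claim 2 — €670: deductible already satisfied, so member's share is 50% × €670 = €335. Member pays €335; OOP now €1,068.
Claim 3 — €815: 50% coinsurance on €815 = €407.50. Member pays €407.50; OOP now €1,475.50.
Claim 4 — €840: deductible met; 50% of €840 = €420. Adding that to €1,475.50 gives €1,895.50, past the €1,625 cap; member pays only €1,625 − €1,475.50 = €149.50.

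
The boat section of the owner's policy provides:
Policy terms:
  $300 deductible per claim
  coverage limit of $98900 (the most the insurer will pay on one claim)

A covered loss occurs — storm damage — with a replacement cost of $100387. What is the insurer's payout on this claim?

Less the $300 deductible: $100387 − $300 = $100087.
Since $100087 > $98900, the payout is capped at $98900.

$98900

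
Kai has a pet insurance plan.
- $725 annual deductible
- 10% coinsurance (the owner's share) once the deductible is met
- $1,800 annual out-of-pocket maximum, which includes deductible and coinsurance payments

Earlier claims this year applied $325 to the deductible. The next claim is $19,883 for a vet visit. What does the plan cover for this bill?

$18,408

Deductible still to meet: $725 − $325 = $400.
After the $400 deductible portion, $19,883 − $400 = $19,483 is subject to coinsurance.
Coinsurance: $19,483 × 10% = $1,948.30.
Owner responsibility before any cap: $400 + $1,948.30 = $2,348.30.
Year-to-date out-of-pocket would reach $325 + $2,348.30 = $2,673.30, above the $1,800 maximum, so the owner pays only $1,800 − $325 = $1,475.
Insurer pays the balance: $19,883 − $1,475 = $18,408.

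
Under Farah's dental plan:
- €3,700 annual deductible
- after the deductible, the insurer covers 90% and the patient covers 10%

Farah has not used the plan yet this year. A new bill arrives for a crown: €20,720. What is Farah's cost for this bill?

€5,402

Nothing has been paid toward the €3,700 deductible, so the first €3,700 of this charge is applied there.
That leaves €20,720 − €3,700 = €17,020 for coinsurance.
10% of €17,020 = €1,702 falls to the patient.
That puts the patient's cost at €3,700 + €1,702 = €5,402.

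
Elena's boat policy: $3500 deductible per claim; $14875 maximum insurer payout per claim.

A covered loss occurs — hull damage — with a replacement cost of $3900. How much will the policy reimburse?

$400

Less the $3500 deductible: $3900 − $3500 = $400.
$400 ≤ $14875, so the limit doesn't bind; insurer pays $400.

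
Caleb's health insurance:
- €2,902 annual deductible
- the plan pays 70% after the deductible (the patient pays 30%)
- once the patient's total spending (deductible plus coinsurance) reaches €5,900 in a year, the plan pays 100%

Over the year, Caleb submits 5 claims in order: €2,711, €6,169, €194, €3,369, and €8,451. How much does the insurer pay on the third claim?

Bill 1, €2,711: entire amount goes to the deductible. Patient pays €2,711; OOP now €2,711. Insurer: €2,711 − €2,711 = €0.
Bill 2, €6,169: €191 finishes the deductible; €5,978 goes to coinsurance; patient's 30% is €1,793.40. Cost to patient: €1,984.40. OOP to date €4,695.40. Plan pays €6,169 − €1,984.40 = €4,184.60.
Bill 3, €194: deductible already satisfied, so patient's share is 30% × €194 = €58.20. Cost to patient: €58.20. OOP to date €4,753.60. Insurer: €194 − €58.20 = €135.80.

€135.80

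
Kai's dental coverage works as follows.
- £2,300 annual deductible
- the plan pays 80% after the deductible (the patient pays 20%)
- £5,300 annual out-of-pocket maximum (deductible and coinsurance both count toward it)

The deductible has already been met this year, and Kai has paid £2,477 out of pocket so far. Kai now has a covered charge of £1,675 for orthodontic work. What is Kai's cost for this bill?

£335

With the deductible met, the entire £1,675 is subject to coinsurance.
Coinsurance: £1,675 × 20% = £335.
Cumulative spending £2,477 + £335 = £2,812 stays under the £5,300 maximum.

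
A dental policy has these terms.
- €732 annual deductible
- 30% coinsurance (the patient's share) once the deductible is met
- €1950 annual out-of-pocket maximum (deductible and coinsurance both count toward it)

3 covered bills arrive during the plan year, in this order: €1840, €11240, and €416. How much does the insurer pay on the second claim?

€10354.40

Claim 1 — €1840: €732 finishes the deductible; €1108 goes to coinsurance; 30% of €1108 = €332.40. Cost to patient: €1064.40. OOP to date €1064.40. Insurer: €1840 − €1064.40 = €775.60.
Claim 2 — €11240: 30% coinsurance on €11240 = €3372. Adding that to €1064.40 gives €4436.40, past the €1950 cap; patient pays only €1950 − €1064.40 = €885.60. Insurer: €11240 − €885.60 = €10354.40.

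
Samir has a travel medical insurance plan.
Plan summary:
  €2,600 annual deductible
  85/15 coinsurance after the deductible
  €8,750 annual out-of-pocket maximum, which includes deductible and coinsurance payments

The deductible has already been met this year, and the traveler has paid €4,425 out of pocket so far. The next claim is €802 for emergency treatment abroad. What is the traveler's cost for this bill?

The deductible is already satisfied, so the full bill goes to coinsurance.
Traveler's 15% share of €802 is €120.30.
Year-to-date out-of-pocket becomes €4,425 + €120.30 = €4,545.30, still under the €8,750 maximum, so no cap applies.

€120.30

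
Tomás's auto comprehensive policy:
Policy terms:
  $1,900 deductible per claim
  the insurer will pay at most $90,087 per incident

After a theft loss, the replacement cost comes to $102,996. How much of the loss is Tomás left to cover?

$12,909

After the deductible, $102,996 − $1,900 = $101,096 remains.
The $90,087 per-incident cap binds; insurer pays $90,087.
The policyholder bears the rest of the original loss: $102,996 − $90,087 = $12,909.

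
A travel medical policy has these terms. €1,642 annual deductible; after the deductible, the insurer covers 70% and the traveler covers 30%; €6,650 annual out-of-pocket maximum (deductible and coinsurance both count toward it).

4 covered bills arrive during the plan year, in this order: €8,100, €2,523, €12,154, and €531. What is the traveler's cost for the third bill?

Bill 1, €8,100: €1,642 finishes the deductible; €6,458 goes to coinsurance; 30% of €6,458 = €1,937.40. Cost to traveler: €3,579.40. OOP to date €3,579.40.
Bill 2, €2,523: 30% coinsurance on €2,523 = €756.90. Traveler pays €756.90; OOP now €4,336.30.
Bill 3, €12,154: deductible met; 30% of €12,154 = €3,646.20. That would push OOP to €7,982.50, over the €6,650 cap, so traveler pays €6,650 − €4,336.30 = €2,313.70.

€2,313.70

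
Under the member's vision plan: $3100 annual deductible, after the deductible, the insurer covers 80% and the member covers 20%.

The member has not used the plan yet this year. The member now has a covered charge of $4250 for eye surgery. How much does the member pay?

$3330

Deductible not yet touched, so the first $3100 of the bill goes to the deductible.
That leaves $4250 − $3100 = $1150 for coinsurance.
Member's 20% share of $1150 is $230.
Member responsibility: $3100 + $230 = $3330.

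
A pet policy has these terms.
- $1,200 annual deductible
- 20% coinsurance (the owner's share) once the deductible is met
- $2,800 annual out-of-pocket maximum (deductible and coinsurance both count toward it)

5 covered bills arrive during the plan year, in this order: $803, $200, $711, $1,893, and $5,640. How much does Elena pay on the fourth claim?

$378.60

#1 ($803): all of it applies to the deductible. Cost to owner: $803. OOP to date $803.
#2 ($200): all of it applies to the deductible. Owner owes $200 (running OOP $1,003).
#3 ($711): $197 finishes the deductible; $514 goes to coinsurance; owner's 20% is $102.80. Cost to owner: $299.80. OOP to date $1,302.80.
#4 ($1,893): deductible met; 20% of $1,893 = $378.60. Owner pays $378.60; OOP now $1,681.40.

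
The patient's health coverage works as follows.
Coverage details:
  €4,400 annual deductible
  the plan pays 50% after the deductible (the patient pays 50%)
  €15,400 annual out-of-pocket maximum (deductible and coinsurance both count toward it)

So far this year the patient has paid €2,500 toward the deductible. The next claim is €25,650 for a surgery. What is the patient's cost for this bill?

€12,900

Remaining deductible: €4,400 − €2,500 = €1,900.
After the €1,900 deductible portion, €25,650 − €1,900 = €23,750 is subject to coinsurance.
Patient's 50% share of €23,750 is €11,875.
Patient responsibility before any cap: €1,900 + €11,875 = €13,775.
Adding €13,775 to the €2,500 already spent would give €16,275, which exceeds the €15,400 cap; the patient pays just €15,400 − €2,500 = €12,900.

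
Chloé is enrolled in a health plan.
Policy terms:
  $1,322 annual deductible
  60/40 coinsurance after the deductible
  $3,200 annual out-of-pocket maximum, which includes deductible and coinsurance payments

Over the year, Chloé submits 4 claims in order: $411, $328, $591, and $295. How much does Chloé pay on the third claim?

Claim 1 — $411: fully absorbed by the deductible. Cost to patient: $411. OOP to date $411.
Claim 2 — $328: entire amount goes to the deductible. Patient owes $328 (running OOP $739).
Claim 3 — $591: deductible takes $583, $8 remains; 40% of $8 = $3.20. Patient owes $586.20 (running OOP $1,325.20).

$586.20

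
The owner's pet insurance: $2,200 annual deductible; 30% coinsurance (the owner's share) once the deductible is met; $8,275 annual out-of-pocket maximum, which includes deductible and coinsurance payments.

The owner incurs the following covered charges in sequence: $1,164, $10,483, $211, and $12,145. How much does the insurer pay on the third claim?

Claim 1 — $1,164: fully absorbed by the deductible. Owner pays $1,164; OOP now $1,164. Insurer: $1,164 − $1,164 = $0.
Claim 2 — $10,483: $1,036 to deductible, leaving $9,447; 30% of $9,447 = $2,834.10. Owner owes $3,870.10 (running OOP $5,034.10). Insurer: $10,483 − $3,870.10 = $6,612.90.
Claim 3 — $211: deductible already satisfied, so owner's share is 30% × $211 = $63.30. Cost to owner: $63.30. OOP to date $5,097.40. Insurer: $211 − $63.30 = $147.70.

$147.70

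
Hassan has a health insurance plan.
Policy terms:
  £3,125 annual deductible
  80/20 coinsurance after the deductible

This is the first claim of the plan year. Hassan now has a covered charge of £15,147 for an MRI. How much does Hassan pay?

Nothing has been paid toward the £3,125 deductible, so the first £3,125 of this charge is applied there.
After the £3,125 deductible portion, £15,147 − £3,125 = £12,022 is subject to coinsurance.
20% of £12,022 = £2,404.40 falls to the patient.
That puts the patient's cost at £3,125 + £2,404.40 = £5,529.40.

£5,529.40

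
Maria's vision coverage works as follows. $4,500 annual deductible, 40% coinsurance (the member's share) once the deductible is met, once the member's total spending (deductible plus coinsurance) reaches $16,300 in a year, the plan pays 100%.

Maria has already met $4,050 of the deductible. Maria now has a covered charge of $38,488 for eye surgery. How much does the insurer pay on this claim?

$26,238

$4,050 of the $4,500 deductible is already met, leaving $450.
After the $450 deductible portion, $38,488 − $450 = $38,038 is subject to coinsurance.
Coinsurance: $38,038 × 40% = $15,215.20.
That puts the member's cost at $450 + $15,215.20 = $15,665.20 before any cap.
Year-to-date out-of-pocket would reach $4,050 + $15,665.20 = $19,715.20, above the $16,300 maximum, so the member pays only $16,300 − $4,050 = $12,250.
The insurer covers the remainder: $38,488 − $12,250 = $26,238.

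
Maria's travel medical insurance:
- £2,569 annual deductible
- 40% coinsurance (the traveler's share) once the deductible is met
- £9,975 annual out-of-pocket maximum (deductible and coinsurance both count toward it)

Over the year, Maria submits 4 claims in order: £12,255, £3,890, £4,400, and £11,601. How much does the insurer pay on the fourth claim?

Bill 1, £12,255: £2,569 to deductible, leaving £9,686; 40% of £9,686 = £3,874.40. Traveler pays £6,443.40; OOP now £6,443.40. Plan pays £12,255 − £6,443.40 = £5,811.60.
Bill 2, £3,890: deductible met; 40% of £3,890 = £1,556. Traveler owes £1,556 (running OOP £7,999.40). Plan pays £3,890 − £1,556 = £2,334.
Bill 3, £4,400: deductible met; 40% of £4,400 = £1,760. Traveler pays £1,760; OOP now £9,759.40. Plan pays £4,400 − £1,760 = £2,640.
Bill 4, £11,601: deductible already satisfied, so traveler's share is 40% × £11,601 = £4,640.40. OOP would hit £14,399.80 > £9,975, so the cap limits the traveler to £9,975 − £9,759.40 = £215.60. Plan pays £11,601 − £215.60 = £11,385.40.

£11,385.40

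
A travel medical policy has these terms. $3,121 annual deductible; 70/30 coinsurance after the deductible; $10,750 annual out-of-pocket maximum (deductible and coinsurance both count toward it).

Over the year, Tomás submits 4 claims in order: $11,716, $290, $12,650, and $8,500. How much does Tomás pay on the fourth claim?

Bill 1, $11,716: $3,121 to deductible, leaving $8,595; 30% of $8,595 = $2,578.50. Traveler pays $5,699.50; OOP now $5,699.50.
Bill 2, $290: 30% coinsurance on $290 = $87. Traveler pays $87; OOP now $5,786.50.
Bill 3, $12,650: deductible met; 30% of $12,650 = $3,795. Traveler owes $3,795 (running OOP $9,581.50).
Bill 4, $8,500: 30% coinsurance on $8,500 = $2,550. OOP would hit $12,131.50 > $10,750, so the cap limits the traveler to $10,750 − $9,581.50 = $1,168.50.

$1,168.50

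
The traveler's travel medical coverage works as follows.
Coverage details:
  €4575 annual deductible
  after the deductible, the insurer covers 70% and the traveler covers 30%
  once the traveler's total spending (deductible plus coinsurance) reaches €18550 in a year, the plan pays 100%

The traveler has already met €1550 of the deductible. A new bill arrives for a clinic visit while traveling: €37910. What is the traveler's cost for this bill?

€13490.50

Remaining deductible: €4575 − €1550 = €3025.
After the €3025 deductible portion, €37910 − €3025 = €34885 is subject to coinsurance.
Traveler's 30% share of €34885 is €10465.50.
So the traveler owes €3025 + €10465.50 = €13490.50 before any cap.
Year-to-date out-of-pocket becomes €1550 + €13490.50 = €15040.50, still under the €18550 maximum, so no cap applies.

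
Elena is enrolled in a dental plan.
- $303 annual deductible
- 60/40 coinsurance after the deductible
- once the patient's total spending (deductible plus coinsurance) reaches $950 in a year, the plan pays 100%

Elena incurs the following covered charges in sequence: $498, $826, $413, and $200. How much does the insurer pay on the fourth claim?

$126.60

Claim 1 ($498): $303 to deductible, leaving $195; coinsurance $195 × 40% = $78. Patient pays $381; OOP now $381. Plan pays $498 − $381 = $117.
Claim 2 ($826): 40% coinsurance on $826 = $330.40. Cost to patient: $330.40. OOP to date $711.40. Plan pays $826 − $330.40 = $495.60.
Claim 3 ($413): deductible met; 40% of $413 = $165.20. Patient pays $165.20; OOP now $876.60. Insurer: $413 − $165.20 = $247.80.
Claim 4 ($200): 40% coinsurance on $200 = $80. Adding that to $876.60 gives $956.60, past the $950 cap; patient pays only $950 − $876.60 = $73.40. Plan pays $200 − $73.40 = $126.60.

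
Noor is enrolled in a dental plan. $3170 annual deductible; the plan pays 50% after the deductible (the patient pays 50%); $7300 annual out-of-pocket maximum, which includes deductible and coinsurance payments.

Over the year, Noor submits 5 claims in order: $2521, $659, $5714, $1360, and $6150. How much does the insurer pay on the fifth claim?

$5562

#1 ($2521): all of it applies to the deductible. Patient owes $2521 (running OOP $2521). Plan pays $2521 − $2521 = $0.
#2 ($659): deductible takes $649, $10 remains; coinsurance $10 × 50% = $5. Patient owes $654 (running OOP $3175). Insurer: $659 − $654 = $5.
#3 ($5714): deductible already satisfied, so patient's share is 50% × $5714 = $2857. Patient pays $2857; OOP now $6032. Plan pays $5714 − $2857 = $2857.
#4 ($1360): 50% coinsurance on $1360 = $680. Patient owes $680 (running OOP $6712). Plan pays $1360 − $680 = $680.
#5 ($6150): 50% coinsurance on $6150 = $3075. Adding that to $6712 gives $9787, past the $7300 cap; patient pays only $7300 − $6712 = $588. Plan pays $6150 − $588 = $5562.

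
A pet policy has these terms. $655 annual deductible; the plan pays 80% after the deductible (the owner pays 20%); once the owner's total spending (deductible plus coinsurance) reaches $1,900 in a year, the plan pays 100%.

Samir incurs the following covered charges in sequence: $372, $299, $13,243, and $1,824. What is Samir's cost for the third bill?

$1,241.80

Claim 1 — $372: fully absorbed by the deductible. Owner owes $372 (running OOP $372).
Claim 2 — $299: $283 finishes the deductible; $16 goes to coinsurance; owner's 20% is $3.20. Owner pays $286.20; OOP now $658.20.
Claim 3 — $13,243: 20% coinsurance on $13,243 = $2,648.60. OOP would hit $3,306.80 > $1,900, so the cap limits the owner to $1,900 − $658.20 = $1,241.80.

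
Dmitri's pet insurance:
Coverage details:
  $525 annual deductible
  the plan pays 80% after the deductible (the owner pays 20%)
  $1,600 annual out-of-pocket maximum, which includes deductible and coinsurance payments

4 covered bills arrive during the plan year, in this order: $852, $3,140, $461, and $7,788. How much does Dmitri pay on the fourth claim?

#1 ($852): deductible takes $525, $327 remains; coinsurance $327 × 20% = $65.40. Owner pays $590.40; OOP now $590.40.
#2 ($3,140): deductible met; 20% of $3,140 = $628. Owner owes $628 (running OOP $1,218.40).
#3 ($461): 20% coinsurance on $461 = $92.20. Owner owes $92.20 (running OOP $1,310.60).
#4 ($7,788): deductible already satisfied, so owner's share is 20% × $7,788 = $1,557.60. That would push OOP to $2,868.20, over the $1,600 cap, so owner pays $1,600 − $1,310.60 = $289.40.

$289.40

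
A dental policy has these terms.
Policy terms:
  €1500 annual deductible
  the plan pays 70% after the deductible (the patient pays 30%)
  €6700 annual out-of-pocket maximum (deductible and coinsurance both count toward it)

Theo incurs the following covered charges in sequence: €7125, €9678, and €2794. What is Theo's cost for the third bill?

€609.10

Bill 1, €7125: €1500 to deductible, leaving €5625; 30% of €5625 = €1687.50. Patient pays €3187.50; OOP now €3187.50.
Bill 2, €9678: deductible already satisfied, so patient's share is 30% × €9678 = €2903.40. Patient pays €2903.40; OOP now €6090.90.
Bill 3, €2794: deductible already satisfied, so patient's share is 30% × €2794 = €838.20. That would push OOP to €6929.10, over the €6700 cap, so patient pays €6700 − €6090.90 = €609.10.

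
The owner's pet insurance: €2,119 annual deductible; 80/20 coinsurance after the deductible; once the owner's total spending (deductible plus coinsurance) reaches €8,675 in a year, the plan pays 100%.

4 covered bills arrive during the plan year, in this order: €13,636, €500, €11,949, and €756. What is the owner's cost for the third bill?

€2,389.80

#1 (€13,636): €2,119 to deductible, leaving €11,517; coinsurance €11,517 × 20% = €2,303.40. Owner owes €4,422.40 (running OOP €4,422.40).
#2 (€500): deductible already satisfied, so owner's share is 20% × €500 = €100. Owner pays €100; OOP now €4,522.40.
#3 (€11,949): deductible already satisfied, so owner's share is 20% × €11,949 = €2,389.80. Owner pays €2,389.80; OOP now €6,912.20.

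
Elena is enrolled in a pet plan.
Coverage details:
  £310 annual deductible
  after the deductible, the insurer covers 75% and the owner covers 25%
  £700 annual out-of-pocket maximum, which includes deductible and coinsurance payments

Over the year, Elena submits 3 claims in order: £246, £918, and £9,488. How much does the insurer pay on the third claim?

Bill 1, £246: entire amount goes to the deductible. Cost to owner: £246. OOP to date £246. Plan pays £246 − £246 = £0.
Bill 2, £918: £64 to deductible, leaving £854; coinsurance £854 × 25% = £213.50. Owner pays £277.50; OOP now £523.50. Insurer: £918 − £277.50 = £640.50.
Bill 3, £9,488: deductible already satisfied, so owner's share is 25% × £9,488 = £2,372. OOP would hit £2,895.50 > £700, so the cap limits the owner to £700 − £523.50 = £176.50. Plan pays £9,488 − £176.50 = £9,311.50.

£9,311.50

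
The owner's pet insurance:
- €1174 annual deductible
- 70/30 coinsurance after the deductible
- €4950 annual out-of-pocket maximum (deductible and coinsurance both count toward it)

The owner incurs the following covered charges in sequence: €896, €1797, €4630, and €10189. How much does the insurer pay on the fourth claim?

€8257.70

Bill 1, €896: entire amount goes to the deductible. Cost to owner: €896. OOP to date €896. Plan pays €896 − €896 = €0.
Bill 2, €1797: €278 finishes the deductible; €1519 goes to coinsurance; 30% of €1519 = €455.70. Cost to owner: €733.70. OOP to date €1629.70. Insurer: €1797 − €733.70 = €1063.30.
Bill 3, €4630: deductible already satisfied, so owner's share is 30% × €4630 = €1389. Owner pays €1389; OOP now €3018.70. Plan pays €4630 − €1389 = €3241.
Bill 4, €10189: deductible met; 30% of €10189 = €3056.70. OOP would hit €6075.40 > €4950, so the cap limits the owner to €4950 − €3018.70 = €1931.30. Insurer: €10189 − €1931.30 = €8257.70.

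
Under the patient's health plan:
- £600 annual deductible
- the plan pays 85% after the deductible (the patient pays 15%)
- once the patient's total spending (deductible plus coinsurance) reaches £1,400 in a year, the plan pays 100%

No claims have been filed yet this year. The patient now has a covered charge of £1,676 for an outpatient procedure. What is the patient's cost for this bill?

£761.40

Nothing has been paid toward the £600 deductible, so the first £600 of this charge is applied there.
The remaining £1,076 (= £1,676 − £600) moves to coinsurance.
15% of £1,076 = £161.40 falls to the patient.
So the patient owes £600 + £161.40 = £761.40 before any cap.
Year-to-date out-of-pocket becomes £0 + £761.40 = £761.40, still under the £1,400 maximum, so no cap applies.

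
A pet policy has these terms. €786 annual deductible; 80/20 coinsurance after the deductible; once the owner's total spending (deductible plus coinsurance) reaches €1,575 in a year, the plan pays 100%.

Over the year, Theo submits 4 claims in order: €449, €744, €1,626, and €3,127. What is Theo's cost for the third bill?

Claim 1 — €449: entire amount goes to the deductible. Owner pays €449; OOP now €449.
Claim 2 — €744: €337 finishes the deductible; €407 goes to coinsurance; owner's 20% is €81.40. Owner pays €418.40; OOP now €867.40.
Claim 3 — €1,626: deductible met; 20% of €1,626 = €325.20. Owner owes €325.20 (running OOP €1,192.60).

€325.20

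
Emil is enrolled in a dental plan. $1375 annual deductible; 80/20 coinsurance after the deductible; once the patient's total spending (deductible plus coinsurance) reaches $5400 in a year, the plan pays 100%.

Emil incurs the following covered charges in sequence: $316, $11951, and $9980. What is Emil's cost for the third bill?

#1 ($316): fully absorbed by the deductible. Cost to patient: $316. OOP to date $316.
#2 ($11951): $1059 to deductible, leaving $10892; 20% of $10892 = $2178.40. Patient pays $3237.40; OOP now $3553.40.
#3 ($9980): 20% coinsurance on $9980 = $1996. That would push OOP to $5549.40, over the $5400 cap, so patient pays $5400 − $3553.40 = $1846.60.

$1846.60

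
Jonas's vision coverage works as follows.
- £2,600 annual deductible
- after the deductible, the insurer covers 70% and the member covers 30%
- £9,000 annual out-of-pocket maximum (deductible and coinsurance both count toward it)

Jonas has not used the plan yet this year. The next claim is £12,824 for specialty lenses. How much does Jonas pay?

£5,667.20

Nothing has been paid toward the £2,600 deductible, so the first £2,600 of this charge is applied there.
The remaining £10,224 (= £12,824 − £2,600) moves to coinsurance.
Coinsurance: £10,224 × 30% = £3,067.20.
Member responsibility before any cap: £2,600 + £3,067.20 = £5,667.20.
Cumulative spending £0 + £5,667.20 = £5,667.20 stays under the £9,000 maximum.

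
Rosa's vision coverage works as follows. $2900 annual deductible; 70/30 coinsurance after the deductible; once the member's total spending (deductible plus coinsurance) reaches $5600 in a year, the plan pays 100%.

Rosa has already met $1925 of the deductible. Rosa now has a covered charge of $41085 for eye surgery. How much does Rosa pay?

Remaining deductible: $2900 − $1925 = $975.
That leaves $41085 − $975 = $40110 for coinsurance.
30% of $40110 = $12033 falls to the member.
Member responsibility before any cap: $975 + $12033 = $13008.
That would bring total out-of-pocket to $14933, past the $5600 cap. The member is capped at $5600 − $1925 = $3675 on this claim.

$3675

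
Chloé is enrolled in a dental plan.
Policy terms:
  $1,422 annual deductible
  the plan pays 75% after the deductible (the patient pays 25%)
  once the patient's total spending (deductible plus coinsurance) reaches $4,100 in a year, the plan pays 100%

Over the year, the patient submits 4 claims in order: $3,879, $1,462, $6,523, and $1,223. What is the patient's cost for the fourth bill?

$67.50

Claim 1 ($3,879): $1,422 finishes the deductible; $2,457 goes to coinsurance; coinsurance $2,457 × 25% = $614.25. Patient owes $2,036.25 (running OOP $2,036.25).
Claim 2 ($1,462): deductible met; 25% of $1,462 = $365.50. Patient owes $365.50 (running OOP $2,401.75).
Claim 3 ($6,523): 25% coinsurance on $6,523 = $1,630.75. Cost to patient: $1,630.75. OOP to date $4,032.50.
Claim 4 ($1,223): 25% coinsurance on $1,223 = $305.75. OOP would hit $4,338.25 > $4,100, so the cap limits the patient to $4,100 − $4,032.50 = $67.50.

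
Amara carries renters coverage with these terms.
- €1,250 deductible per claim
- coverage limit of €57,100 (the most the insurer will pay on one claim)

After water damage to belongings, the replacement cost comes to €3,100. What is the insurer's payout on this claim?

€1,850

Less the €1,250 deductible: €3,100 − €1,250 = €1,850.
€1,850 is within the €57,100 limit, so the insurer pays €1,850.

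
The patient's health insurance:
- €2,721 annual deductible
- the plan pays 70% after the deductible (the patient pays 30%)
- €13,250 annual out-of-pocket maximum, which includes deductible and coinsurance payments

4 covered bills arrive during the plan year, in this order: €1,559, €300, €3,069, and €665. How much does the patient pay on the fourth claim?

#1 (€1,559): all of it applies to the deductible. Patient owes €1,559 (running OOP €1,559).
#2 (€300): entire amount goes to the deductible. Patient pays €300; OOP now €1,859.
#3 (€3,069): €862 to deductible, leaving €2,207; patient's 30% is €662.10. Patient pays €1,524.10; OOP now €3,383.10.
#4 (€665): 30% coinsurance on €665 = €199.50. Patient owes €199.50 (running OOP €3,582.60).

€199.50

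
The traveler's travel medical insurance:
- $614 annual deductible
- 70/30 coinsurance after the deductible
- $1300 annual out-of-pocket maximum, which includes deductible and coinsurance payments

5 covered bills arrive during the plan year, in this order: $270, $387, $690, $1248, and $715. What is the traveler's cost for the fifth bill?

Claim 1 — $270: all of it applies to the deductible. Cost to traveler: $270. OOP to date $270.
Claim 2 — $387: $344 to deductible, leaving $43; traveler's 30% is $12.90. Traveler owes $356.90 (running OOP $626.90).
Claim 3 — $690: 30% coinsurance on $690 = $207. Traveler pays $207; OOP now $833.90.
Claim 4 — $1248: deductible met; 30% of $1248 = $374.40. Traveler pays $374.40; OOP now $1208.30.
Claim 5 — $715: deductible met; 30% of $715 = $214.50. Adding that to $1208.30 gives $1422.80, past the $1300 cap; traveler pays only $1300 − $1208.30 = $91.70.

$91.70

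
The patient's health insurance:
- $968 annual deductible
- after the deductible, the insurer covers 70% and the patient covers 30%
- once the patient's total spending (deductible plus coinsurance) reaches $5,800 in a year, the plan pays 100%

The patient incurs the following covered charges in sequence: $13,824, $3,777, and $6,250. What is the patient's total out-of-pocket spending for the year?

#1 ($13,824): $968 to deductible, leaving $12,856; patient's 30% is $3,856.80. Cost to patient: $4,824.80. OOP to date $4,824.80.
#2 ($3,777): deductible met; 30% of $3,777 = $1,133.10. That would push OOP to $5,957.90, over the $5,800 cap, so patient pays $5,800 − $4,824.80 = $975.20.
#3 ($6,250): deductible met; 30% of $6,250 = $1,875. OOP would hit $7,675 > $5,800, so the cap limits the patient to $5,800 − $5,800 = $0.
Total paid by the patient: $4,824.80 + $975.20 + $0 = $5,800.

$5,800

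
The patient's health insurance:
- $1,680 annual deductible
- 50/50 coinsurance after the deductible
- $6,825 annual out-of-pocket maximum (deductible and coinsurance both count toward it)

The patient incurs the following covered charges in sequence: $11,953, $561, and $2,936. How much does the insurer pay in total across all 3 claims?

$8,625

Claim 1 ($11,953): $1,680 finishes the deductible; $10,273 goes to coinsurance; patient's 50% is $5,136.50. Patient owes $6,816.50 (running OOP $6,816.50). Plan pays $11,953 − $6,816.50 = $5,136.50.
Claim 2 ($561): deductible met; 50% of $561 = $280.50. Adding that to $6,816.50 gives $7,097, past the $6,825 cap; patient pays only $6,825 − $6,816.50 = $8.50. Plan pays $561 − $8.50 = $552.50.
Claim 3 ($2,936): 50% coinsurance on $2,936 = $1,468. That would push OOP to $8,293, over the $6,825 cap, so patient pays $6,825 − $6,825 = $0. Insurer: $2,936 − $0 = $2,936.
Insurer total: $5,136.50 + $552.50 + $2,936 = $8,625.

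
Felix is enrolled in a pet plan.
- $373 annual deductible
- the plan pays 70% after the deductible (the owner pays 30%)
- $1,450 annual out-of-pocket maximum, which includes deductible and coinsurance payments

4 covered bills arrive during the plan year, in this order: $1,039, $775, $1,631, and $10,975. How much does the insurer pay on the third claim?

#1 ($1,039): $373 to deductible, leaving $666; coinsurance $666 × 30% = $199.80. Owner owes $572.80 (running OOP $572.80). Plan pays $1,039 − $572.80 = $466.20.
#2 ($775): 30% coinsurance on $775 = $232.50. Cost to owner: $232.50. OOP to date $805.30. Insurer: $775 − $232.50 = $542.50.
#3 ($1,631): deductible already satisfied, so owner's share is 30% × $1,631 = $489.30. Cost to owner: $489.30. OOP to date $1,294.60. Plan pays $1,631 − $489.30 = $1,141.70.

$1,141.70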